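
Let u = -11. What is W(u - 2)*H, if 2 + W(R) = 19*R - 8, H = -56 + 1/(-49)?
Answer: 705465/49 ≈ 14397.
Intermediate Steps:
H = -2745/49 (H = -56 - 1/49 = -2745/49 ≈ -56.020)
W(R) = -10 + 19*R (W(R) = -2 + (19*R - 8) = -2 + (-8 + 19*R) = -10 + 19*R)
W(u - 2)*H = (-10 + 19*(-11 - 2))*(-2745/49) = (-10 + 19*(-13))*(-2745/49) = (-10 - 247)*(-2745/49) = -257*(-2745/49) = 705465/49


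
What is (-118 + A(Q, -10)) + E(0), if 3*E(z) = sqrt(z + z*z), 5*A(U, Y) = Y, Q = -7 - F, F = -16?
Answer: -120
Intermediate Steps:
Q = 9 (Q = -7 - 1*(-16) = -7 + 16 = 9)
A(U, Y) = Y/5
E(z) = sqrt(z + z**2)/3 (E(z) = sqrt(z + z*z)/3 = sqrt(z + z**2)/3)
(-118 + A(Q, -10)) + E(0) = (-118 + (1/5)*(-10)) + sqrt(0*(1 + 0))/3 = (-118 - 2) + sqrt(0*1)/3 = -120 + sqrt(0)/3 = -120 + (1/3)*0 = -120 + 0 = -120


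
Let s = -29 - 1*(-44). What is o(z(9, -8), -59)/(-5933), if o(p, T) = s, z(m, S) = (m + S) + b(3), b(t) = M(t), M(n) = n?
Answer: -15/5933 ≈ -0.0025282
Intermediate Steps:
s = 15 (s = -29 + 44 = 15)
b(t) = t
z(m, S) = 3 + S + m (z(m, S) = (m + S) + 3 = (S + m) + 3 = 3 + S + m)
o(p, T) = 15
o(z(9, -8), -59)/(-5933) = 15/(-5933) = 15*(-1/5933) = -15/5933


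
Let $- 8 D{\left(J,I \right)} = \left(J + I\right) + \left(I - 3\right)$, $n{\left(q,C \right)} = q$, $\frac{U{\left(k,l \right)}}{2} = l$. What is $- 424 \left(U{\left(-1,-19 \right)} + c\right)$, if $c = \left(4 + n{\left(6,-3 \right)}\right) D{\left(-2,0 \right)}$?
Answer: $13462$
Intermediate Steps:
$U{\left(k,l \right)} = 2 l$
$D{\left(J,I \right)} = \frac{3}{8} - \frac{I}{4} - \frac{J}{8}$ ($D{\left(J,I \right)} = - \frac{\left(J + I\right) + \left(I - 3\right)}{8} = - \frac{\left(I + J\right) + \left(I - 3\right)}{8} = - \frac{\left(I + J\right) + \left(-3 + I\right)}{8} = - \frac{-3 + J + 2 I}{8} = \frac{3}{8} - \frac{I}{4} - \frac{J}{8}$)
$c = \frac{25}{4}$ ($c = \left(4 + 6\right) \left(\frac{3}{8} - 0 - - \frac{1}{4}\right) = 10 \left(\frac{3}{8} + 0 + \frac{1}{4}\right) = 10 \cdot \frac{5}{8} = \frac{25}{4} \approx 6.25$)
$- 424 \left(U{\left(-1,-19 \right)} + c\right) = - 424 \left(2 \left(-19\right) + \frac{25}{4}\right) = - 424 \left(-38 + \frac{25}{4}\right) = \left(-424\right) \left(- \frac{127}{4}\right) = 13462$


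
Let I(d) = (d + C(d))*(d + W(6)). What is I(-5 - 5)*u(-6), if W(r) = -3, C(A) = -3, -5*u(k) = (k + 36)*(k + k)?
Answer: 12168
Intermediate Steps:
u(k) = -2*k*(36 + k)/5 (u(k) = -(k + 36)*(k + k)/5 = -(36 + k)*2*k/5 = -2*k*(36 + k)/5)
I(d) = (-3 + d)**2 (I(d) = (d - 3)*(d - 3) = (-3 + d)*(-3 + d) = (-3 + d)**2)
I(-5 - 5)*u(-6) = (9 + (-5 - 5)**2 - 6*(-5 - 5))*(-2/5*(-6)*(36 - 6)) = (9 + (-10)**2 - 6*(-10))*(-2/5*(-6)*30) = (9 + 100 + 60)*72 = 169*72 = 12168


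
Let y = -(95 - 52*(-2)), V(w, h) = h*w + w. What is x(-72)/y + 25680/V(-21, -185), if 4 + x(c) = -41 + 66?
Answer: 209549/32039 ≈ 6.5404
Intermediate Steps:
x(c) = 21 (x(c) = -4 + (-41 + 66) = -4 + 25 = 21)
V(w, h) = w + h*w
y = -199 (y = -(95 + 104) = -1*199 = -199)
x(-72)/y + 25680/V(-21, -185) = 21/(-199) + 25680/((-21*(1 - 185))) = 21*(-1/199) + 25680/((-21*(-184))) = -21/199 + 25680/3864 = -21/199 + 25680*(1/3864) = -21/199 + 1070/161 = 209549/32039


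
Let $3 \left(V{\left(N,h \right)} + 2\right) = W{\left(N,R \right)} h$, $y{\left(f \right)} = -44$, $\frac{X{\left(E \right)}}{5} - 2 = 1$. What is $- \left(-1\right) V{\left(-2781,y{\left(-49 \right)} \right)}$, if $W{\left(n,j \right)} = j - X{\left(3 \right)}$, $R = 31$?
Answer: $- \frac{710}{3} \approx -236.67$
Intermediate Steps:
$X{\left(E \right)} = 15$ ($X{\left(E \right)} = 10 + 5 \cdot 1 = 10 + 5 = 15$)
$W{\left(n,j \right)} = -15 + j$ ($W{\left(n,j \right)} = j - 15 = -15 + j$)
$V{\left(N,h \right)} = -2 + \frac{16 h}{3}$ ($V{\left(N,h \right)} = -2 + \frac{\left(-15 + 31\right) h}{3} = -2 + \frac{16 h}{3}$)
$- \left(-1\right) V{\left(-2781,y{\left(-49 \right)} \right)} = - \left(-1\right) \left(-2 + \frac{16}{3} \left(-44\right)\right) = - \left(-1\right) \left(-2 - \frac{704}{3}\right) = - \frac{\left(-1\right) \left(-710\right)}{3} = \left(-1\right) \frac{710}{3} = - \frac{710}{3}$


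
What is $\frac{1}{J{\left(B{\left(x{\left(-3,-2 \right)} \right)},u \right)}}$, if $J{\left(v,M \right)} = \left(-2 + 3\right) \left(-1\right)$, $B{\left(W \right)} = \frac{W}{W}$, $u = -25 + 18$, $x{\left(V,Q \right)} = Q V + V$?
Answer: $-1$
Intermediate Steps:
$x{\left(V,Q \right)} = V + Q V$
$u = -7$
$B{\left(W \right)} = 1$
$J{\left(v,M \right)} = -1$ ($J{\left(v,M \right)} = 1 \left(-1\right) = -1$)
$\frac{1}{J{\left(B{\left(x{\left(-3,-2 \right)} \right)},u \right)}} = \frac{1}{-1} = -1$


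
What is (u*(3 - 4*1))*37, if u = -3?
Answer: 111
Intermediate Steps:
(u*(3 - 4*1))*37 = -3*(3 - 4*1)*37 = -3*(3 - 4)*37 = -3*(-1)*37 = 3*37 = 111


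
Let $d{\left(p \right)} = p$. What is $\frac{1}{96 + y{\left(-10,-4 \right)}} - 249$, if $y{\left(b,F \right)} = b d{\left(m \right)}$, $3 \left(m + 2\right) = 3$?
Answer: $- \frac{26393}{106} \approx -248.99$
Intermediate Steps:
$m = -1$ ($m = -2 + \frac{1}{3} \cdot 3 = -2 + 1 = -1$)
$y{\left(b,F \right)} = - b$ ($y{\left(b,F \right)} = b \left(-1\right) = - b$)
$\frac{1}{96 + y{\left(-10,-4 \right)}} - 249 = \frac{1}{96 - -10} - 249 = \frac{1}{96 + 10} - 249 = \frac{1}{106} - 249 = - \frac{26393}{106}$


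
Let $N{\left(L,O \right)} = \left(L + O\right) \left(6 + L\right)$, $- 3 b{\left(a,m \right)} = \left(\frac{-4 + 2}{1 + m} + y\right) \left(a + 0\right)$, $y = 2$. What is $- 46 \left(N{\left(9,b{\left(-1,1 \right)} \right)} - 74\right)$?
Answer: $-3036$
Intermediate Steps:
$b{\left(a,m \right)} = - \frac{a \left(2 - \frac{2}{1 + m}\right)}{3}$ ($b{\left(a,m \right)} = - \frac{\left(\frac{-4 + 2}{1 + m} + 2\right) \left(a + 0\right)}{3} = - \frac{\left(- \frac{2}{1 + m} + 2\right) a}{3} = - \frac{\left(2 - \frac{2}{1 + m}\right) a}{3} = - \frac{a \left(2 - \frac{2}{1 + m}\right)}{3}$)
$N{\left(L,O \right)} = \left(6 + L\right) \left(L + O\right)$
$- 46 \left(N{\left(9,b{\left(-1,1 \right)} \right)} - 74\right) = - 46 \left(\left(9^{2} + 6 \cdot 9 + 6 \left(\left(-2\right) \left(-1\right) 1 \frac{1}{3 + 3 \cdot 1}\right) + 9 \left(\left(-2\right) \left(-1\right) 1 \frac{1}{3 + 3 \cdot 1}\right)\right) - 74\right) = - 46 \left(\left(81 + 54 + 6 \left(\left(-2\right) \left(-1\right) 1 \frac{1}{3 + 3}\right) + 9 \left(\left(-2\right) \left(-1\right) 1 \frac{1}{3 + 3}\right)\right) - 74\right) = - 46 \left(\left(81 + 54 + 6 \left(\left(-2\right) \left(-1\right) 1 \cdot \frac{1}{6}\right) + 9 \left(\left(-2\right) \left(-1\right) 1 \cdot \frac{1}{6}\right)\right) - 74\right) = - 46 \left(\left(81 + 54 + 6 \cdot \frac{1}{3} + 9 \cdot \frac{1}{3}\right) - 74\right) = - 46 \left(\left(81 + 54 + 2 + 3\right) - 74\right) = - 46 \left(140 - 74\right) = \left(-46\right) 66 = -3036$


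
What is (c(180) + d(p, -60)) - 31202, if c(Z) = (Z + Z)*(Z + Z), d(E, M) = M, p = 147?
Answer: 98338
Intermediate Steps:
c(Z) = 4*Z² (c(Z) = (2*Z)*(2*Z) = 4*Z²)
(c(180) + d(p, -60)) - 31202 = (4*180² - 60) - 31202 = (4*32400 - 60) - 31202 = (129600 - 60) - 31202 = 129540 - 31202 = 98338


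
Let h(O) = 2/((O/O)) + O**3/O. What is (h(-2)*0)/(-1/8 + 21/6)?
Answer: 0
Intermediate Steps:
h(O) = 2 + O**2 (h(O) = 2/1 + O**2 = 2*1 + O**2 = 2 + O**2)
(h(-2)*0)/(-1/8 + 21/6) = ((2 + (-2)**2)*0)/(-1/8 + 21/6) = ((2 + 4)*0)/(-1*1/8 + 21*(1/6)) = (6*0)/(-1/8 + 7/2) = 0/(27/8) = 0*(8/27) = 0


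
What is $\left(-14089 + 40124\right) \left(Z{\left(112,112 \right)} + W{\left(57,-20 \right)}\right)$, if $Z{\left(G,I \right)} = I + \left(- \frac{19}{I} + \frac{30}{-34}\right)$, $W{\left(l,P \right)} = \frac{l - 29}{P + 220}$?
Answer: $\frac{27533517323}{9520} \approx 2.8922 \cdot 10^{6}$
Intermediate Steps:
$W{\left(l,P \right)} = \frac{-29 + l}{220 + P}$
$Z{\left(G,I \right)} = - \frac{15}{17} + I - \frac{19}{I}$ ($Z{\left(G,I \right)} = I + \left(- \frac{19}{I} + 30 \left(- \frac{1}{34}\right)\right) = I - \left(\frac{15}{17} + \frac{19}{I}\right) = - \frac{15}{17} + I - \frac{19}{I}$)
$\left(-14089 + 40124\right) \left(Z{\left(112,112 \right)} + W{\left(57,-20 \right)}\right) = \left(-14089 + 40124\right) \left(\left(- \frac{15}{17} + 112 - \frac{19}{112}\right) + \frac{-29 + 57}{220 - 20}\right) = 26035 \left(\left(- \frac{15}{17} + 112 - \frac{19}{112}\right) + \frac{1}{200} \cdot 28\right) = 26035 \left(\frac{211245}{1904} + \frac{7}{50}\right) = 26035 \cdot \frac{5287789}{47600} = \frac{27533517323}{9520}$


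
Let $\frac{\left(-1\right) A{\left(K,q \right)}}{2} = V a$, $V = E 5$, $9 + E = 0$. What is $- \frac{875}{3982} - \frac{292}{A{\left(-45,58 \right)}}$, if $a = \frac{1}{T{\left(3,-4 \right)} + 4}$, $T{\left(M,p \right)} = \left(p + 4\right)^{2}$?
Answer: $- \frac{2364863}{179190} \approx -13.198$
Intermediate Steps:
$E = -9$ ($E = -9 + 0 = -9$)
$V = -45$ ($V = \left(-9\right) 5 = -45$)
$T{\left(M,p \right)} = \left(4 + p\right)^{2}$
$a = \frac{1}{4}$ ($a = \frac{1}{\left(4 - 4\right)^{2} + 4} = \frac{1}{0^{2} + 4} = \frac{1}{0 + 4} = \frac{1}{4} \approx 0.25$)
$A{\left(K,q \right)} = \frac{45}{2}$ ($A{\left(K,q \right)} = - 2 \left(\left(-45\right) \frac{1}{4}\right) = \left(-2\right) \left(- \frac{45}{4}\right) = \frac{45}{2}$)
$- \frac{875}{3982} - \frac{292}{A{\left(-45,58 \right)}} = - \frac{875}{3982} - \frac{292}{\frac{45}{2}} = \left(-875\right) \frac{1}{3982} - \frac{584}{45} = - \frac{875}{3982} - \frac{584}{45} = - \frac{2364863}{179190}$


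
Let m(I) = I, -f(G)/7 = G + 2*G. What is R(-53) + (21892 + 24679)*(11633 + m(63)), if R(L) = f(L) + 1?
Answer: 544695530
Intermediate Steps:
f(G) = -21*G (f(G) = -7*(G + 2*G) = -21*G)
R(L) = 1 - 21*L (R(L) = -21*L + 1 = 1 - 21*L)
R(-53) + (21892 + 24679)*(11633 + m(63)) = (1 - 21*(-53)) + (21892 + 24679)*(11633 + 63) = (1 + 1113) + 46571*11696 = 1114 + 544694416 = 544695530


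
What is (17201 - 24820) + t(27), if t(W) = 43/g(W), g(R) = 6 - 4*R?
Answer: -777181/102 ≈ -7619.4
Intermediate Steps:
t(W) = 43/(6 - 4*W)
(17201 - 24820) + t(27) = (17201 - 24820) - 43/(-6 + 4*27) = -7619 - 43/(-6 + 108) = -7619 - 43/102 = -777181/102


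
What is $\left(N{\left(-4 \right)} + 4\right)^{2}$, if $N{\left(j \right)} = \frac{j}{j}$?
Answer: $25$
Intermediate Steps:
$N{\left(j \right)} = 1$
$\left(N{\left(-4 \right)} + 4\right)^{2} = \left(1 + 4\right)^{2} = 5^{2} = 25$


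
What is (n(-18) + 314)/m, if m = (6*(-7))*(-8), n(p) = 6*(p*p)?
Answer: 1129/168 ≈ 6.7202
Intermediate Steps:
n(p) = 6*p²
m = 336 (m = -42*(-8) = 336)
(n(-18) + 314)/m = (6*(-18)² + 314)/336 = (6*324 + 314)*(1/336) = (1944 + 314)*(1/336) = 2258*(1/336) = 1129/168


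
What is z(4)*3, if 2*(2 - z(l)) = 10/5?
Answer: 3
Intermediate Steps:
z(l) = 1 (z(l) = 2 - 5/5 = 2 - ½*2 = 2 - 1 = 1)
z(4)*3 = 1*3 = 3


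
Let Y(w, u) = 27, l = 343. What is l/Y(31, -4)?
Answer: 343/27 ≈ 12.704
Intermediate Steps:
l/Y(31, -4) = 343/27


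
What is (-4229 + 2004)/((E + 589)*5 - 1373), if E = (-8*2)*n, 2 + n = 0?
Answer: -2225/1732 ≈ -1.2846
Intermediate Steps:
n = -2 (n = -2 + 0 = -2)
E = 32 (E = -8*2*(-2) = -16*(-2) = 32)
(-4229 + 2004)/((E + 589)*5 - 1373) = (-4229 + 2004)/((32 + 589)*5 - 1373) = -2225/(621*5 - 1373) = -2225/(3105 - 1373) = -2225/1732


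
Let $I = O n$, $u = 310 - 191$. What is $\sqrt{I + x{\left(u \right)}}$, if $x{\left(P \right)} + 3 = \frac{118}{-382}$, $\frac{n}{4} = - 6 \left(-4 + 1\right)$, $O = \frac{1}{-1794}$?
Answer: $\frac{2 i \sqrt{2730666835}}{57109} \approx 1.83 i$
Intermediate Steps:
$O = - \frac{1}{1794} \approx -0.00055741$
$n = 72$ ($n = 4 \left(- 6 \left(-4 + 1\right)\right) = 4 \left(\left(-6\right) \left(-3\right)\right) = 4 \cdot 18 = 72$)
$u = 119$ ($u = 310 - 191 = 119$)
$x{\left(P \right)} = - \frac{632}{191}$ ($x{\left(P \right)} = -3 + \frac{118}{-382} = -3 + 118 \left(- \frac{1}{382}\right) = -3 - \frac{59}{191} = - \frac{632}{191}$)
$I = - \frac{12}{299}$ ($I = \left(- \frac{1}{1794}\right) 72 = - \frac{12}{299} \approx -0.040134$)
$\sqrt{I + x{\left(u \right)}} = \sqrt{- \frac{12}{299} - \frac{632}{191}} = \sqrt{- \frac{191260}{57109}} = \frac{2 i \sqrt{2730666835}}{57109}$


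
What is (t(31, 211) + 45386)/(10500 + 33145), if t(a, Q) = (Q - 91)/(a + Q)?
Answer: 784538/754435 ≈ 1.0399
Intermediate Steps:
t(a, Q) = (-91 + Q)/(Q + a)
(t(31, 211) + 45386)/(10500 + 33145) = ((-91 + 211)/(211 + 31) + 45386)/(10500 + 33145) = (120/242 + 45386)/43645 = ((1/242)*120 + 45386)*(1/43645) = (60/121 + 45386)*(1/43645) = (5491766/121)*(1/43645) = 784538/754435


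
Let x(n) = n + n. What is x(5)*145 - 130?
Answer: 1320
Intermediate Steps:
x(n) = 2*n
x(5)*145 - 130 = (2*5)*145 - 130 = 10*145 - 130 = 1450 - 130 = 1320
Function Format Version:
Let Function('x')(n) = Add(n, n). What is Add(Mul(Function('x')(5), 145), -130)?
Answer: 1320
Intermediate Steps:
Function('x')(n) = Mul(2, n)
Add(Mul(Function('x')(5), 145), -130) = Add(Mul(Mul(2, 5), 145), -130) = Add(Mul(10, 145), -130) = Add(1450, -130) = 1320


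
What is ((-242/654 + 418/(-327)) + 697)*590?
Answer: 134154200/327 ≈ 4.1026e+5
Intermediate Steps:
((-242/654 + 418/(-327)) + 697)*590 = ((-242*1/654 + 418*(-1/327)) + 697)*590 = ((-121/327 - 418/327) + 697)*590 = (-539/327 + 697)*590 = (227380/327)*590 = 134154200/327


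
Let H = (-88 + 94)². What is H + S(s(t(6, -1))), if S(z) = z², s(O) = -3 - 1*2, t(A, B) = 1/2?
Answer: 61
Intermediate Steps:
t(A, B) = ½
s(O) = -5 (s(O) = -3 - 2 = -5)
H = 36 (H = 6² = 36)
H + S(s(t(6, -1))) = 36 + (-5)² = 36 + 25 = 61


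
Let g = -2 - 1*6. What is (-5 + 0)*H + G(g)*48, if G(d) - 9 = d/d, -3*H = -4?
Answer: 1420/3 ≈ 473.33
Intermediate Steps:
H = 4/3 (H = -⅓*(-4) = 4/3 ≈ 1.3333)
g = -8 (g = -2 - 6 = -8)
G(d) = 10 (G(d) = 9 + d/d = 9 + 1 = 10)
(-5 + 0)*H + G(g)*48 = (-5 + 0)*(4/3) + 10*48 = -5*4/3 + 480 = -20/3 + 480 = 1420/3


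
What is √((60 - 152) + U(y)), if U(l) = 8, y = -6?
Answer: 2*I*√21 ≈ 9.1651*I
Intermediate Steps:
√((60 - 152) + U(y)) = √((60 - 152) + 8) = √(-92 + 8) = √(-84) = 2*I*√21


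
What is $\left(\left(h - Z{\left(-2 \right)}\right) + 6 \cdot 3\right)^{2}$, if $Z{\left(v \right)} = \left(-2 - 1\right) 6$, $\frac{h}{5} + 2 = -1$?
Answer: $441$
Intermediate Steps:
$h = -15$ ($h = -10 + 5 \left(-1\right) = -10 - 5 = -15$)
$Z{\left(v \right)} = -18$ ($Z{\left(v \right)} = \left(-3\right) 6 = -18$)
$\left(\left(h - Z{\left(-2 \right)}\right) + 6 \cdot 3\right)^{2} = \left(\left(-15 - -18\right) + 6 \cdot 3\right)^{2} = \left(\left(-15 + 18\right) + 18\right)^{2} = \left(3 + 18\right)^{2} = 21^{2} = 441$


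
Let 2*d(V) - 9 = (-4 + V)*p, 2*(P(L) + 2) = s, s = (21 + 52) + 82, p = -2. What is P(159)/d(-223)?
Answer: 151/463 ≈ 0.32613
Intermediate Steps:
s = 155 (s = 73 + 82 = 155)
P(L) = 151/2 (P(L) = -2 + (½)*155 = -2 + 155/2 = 151/2)
d(V) = 17/2 - V (d(V) = 9/2 + ((-4 + V)*(-2))/2 = 9/2 + (8 - 2*V)/2 = 9/2 + (4 - V) = 17/2 - V)
P(159)/d(-223) = 151/(2*(17/2 - 1*(-223))) = 151/(2*(17/2 + 223)) = 151/(2*(463/2)) = (151/2)*(2/463) = 151/463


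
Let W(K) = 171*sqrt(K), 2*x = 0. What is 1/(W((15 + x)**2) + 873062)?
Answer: 1/875627 ≈ 1.1420e-6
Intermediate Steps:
x = 0 (x = (1/2)*0 = 0)
1/(W((15 + x)**2) + 873062) = 1/(171*sqrt((15 + 0)**2) + 873062) = 1/(171*sqrt(15**2) + 873062) = 1/(171*sqrt(225) + 873062) = 1/(171*15 + 873062) = 1/(2565 + 873062) = 1/875627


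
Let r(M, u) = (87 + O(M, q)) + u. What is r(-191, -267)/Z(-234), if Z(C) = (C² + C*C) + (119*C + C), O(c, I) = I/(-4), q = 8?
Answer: -7/3132 ≈ -0.0022350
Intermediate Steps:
O(c, I) = -I/4 (O(c, I) = I*(-¼) = -I/4)
Z(C) = 2*C² + 120*C (Z(C) = (C² + C²) + 120*C = 2*C² + 120*C)
r(M, u) = 85 + u (r(M, u) = (87 - ¼*8) + u = (87 - 2) + u = 85 + u)
r(-191, -267)/Z(-234) = (85 - 267)/((2*(-234)*(60 - 234))) = -182/(2*(-234)*(-174)) = -182/81432 = -182*1/81432 = -7/3132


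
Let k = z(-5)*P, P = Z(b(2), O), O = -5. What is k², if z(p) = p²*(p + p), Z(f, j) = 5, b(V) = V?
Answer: 1562500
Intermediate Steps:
z(p) = 2*p³ (z(p) = p²*(2*p) = 2*p³)
P = 5
k = -1250 (k = (2*(-5)³)*5 = (2*(-125))*5 = -250*5 = -1250)
k² = (-1250)² = 1562500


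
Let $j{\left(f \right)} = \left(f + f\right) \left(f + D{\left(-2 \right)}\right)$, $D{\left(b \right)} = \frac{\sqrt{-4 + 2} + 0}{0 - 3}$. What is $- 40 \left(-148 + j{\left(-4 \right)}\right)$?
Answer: $4640 - \frac{320 i \sqrt{2}}{3} \approx 4640.0 - 150.85 i$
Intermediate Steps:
$D{\left(b \right)} = - \frac{i \sqrt{2}}{3}$ ($D{\left(b \right)} = \frac{\sqrt{-2} + 0}{-3} = \left(i \sqrt{2} + 0\right) \left(- \frac{1}{3}\right) = i \sqrt{2} \left(- \frac{1}{3}\right) = - \frac{i \sqrt{2}}{3}$)
$j{\left(f \right)} = 2 f \left(f - \frac{i \sqrt{2}}{3}\right)$ ($j{\left(f \right)} = \left(f + f\right) \left(f - \frac{i \sqrt{2}}{3}\right) = 2 f \left(f - \frac{i \sqrt{2}}{3}\right)$)
$- 40 \left(-148 + j{\left(-4 \right)}\right) = - 40 \left(-148 + \frac{2}{3} \left(-4\right) \left(3 \left(-4\right) - i \sqrt{2}\right)\right) = - 40 \left(-148 + \frac{2}{3} \left(-4\right) \left(-12 - i \sqrt{2}\right)\right) = - 40 \left(-148 + \left(32 + \frac{8 i \sqrt{2}}{3}\right)\right) = - 40 \left(-116 + \frac{8 i \sqrt{2}}{3}\right) = 4640 - \frac{320 i \sqrt{2}}{3}$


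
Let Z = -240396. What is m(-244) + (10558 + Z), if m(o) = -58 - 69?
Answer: -229965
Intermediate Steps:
m(o) = -127
m(-244) + (10558 + Z) = -127 + (10558 - 240396) = -127 - 229838 = -229965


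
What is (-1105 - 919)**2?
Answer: 4096576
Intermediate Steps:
(-1105 - 919)**2 = (-2024)**2 = 4096576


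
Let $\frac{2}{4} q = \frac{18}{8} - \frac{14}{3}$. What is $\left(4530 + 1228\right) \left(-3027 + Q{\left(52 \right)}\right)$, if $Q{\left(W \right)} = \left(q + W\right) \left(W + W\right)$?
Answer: $\frac{32446330}{3} \approx 1.0815 \cdot 10^{7}$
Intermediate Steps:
$q = - \frac{29}{6}$ ($q = 2 \left(\frac{18}{8} - \frac{14}{3}\right) = 2 \left(18 \cdot \frac{1}{8} - \frac{14}{3}\right) = 2 \left(\frac{9}{4} - \frac{14}{3}\right) = 2 \left(- \frac{29}{12}\right) = - \frac{29}{6} \approx -4.8333$)
$Q{\left(W \right)} = 2 W \left(- \frac{29}{6} + W\right)$ ($Q{\left(W \right)} = \left(- \frac{29}{6} + W\right) \left(W + W\right) = \left(- \frac{29}{6} + W\right) 2 W = 2 W \left(- \frac{29}{6} + W\right)$)
$\left(4530 + 1228\right) \left(-3027 + Q{\left(52 \right)}\right) = \left(4530 + 1228\right) \left(-3027 + \frac{1}{3} \cdot 52 \left(-29 + 6 \cdot 52\right)\right) = 5758 \left(-3027 + \frac{1}{3} \cdot 52 \left(-29 + 312\right)\right) = 5758 \left(-3027 + \frac{1}{3} \cdot 52 \cdot 283\right) = 5758 \left(-3027 + \frac{14716}{3}\right) = 5758 \cdot \frac{5635}{3} = \frac{32446330}{3}$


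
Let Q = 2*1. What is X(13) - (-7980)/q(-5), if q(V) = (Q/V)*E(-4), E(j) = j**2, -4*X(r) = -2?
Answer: -9971/8 ≈ -1246.4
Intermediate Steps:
X(r) = 1/2 (X(r) = -1/4*(-2) = 1/2)
Q = 2
q(V) = 32/V (q(V) = (2/V)*(-4)**2 = (2/V)*16 = 32/V)
X(13) - (-7980)/q(-5) = 1/2 - (-7980)/(32/(-5)) = 1/2 - (-7980)/(32*(-1/5)) = 1/2 - (-7980)/(-32/5) = 1/2 - (-7980)*(-5)/32 = 1/2 - 84*475/32 = 1/2 - 9975/8 = -9971/8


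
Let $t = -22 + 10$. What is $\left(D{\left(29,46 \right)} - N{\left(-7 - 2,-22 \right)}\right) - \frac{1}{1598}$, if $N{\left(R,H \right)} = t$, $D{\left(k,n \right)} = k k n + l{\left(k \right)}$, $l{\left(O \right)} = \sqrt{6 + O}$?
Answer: $\frac{61839403}{1598} + \sqrt{35} \approx 38704.0$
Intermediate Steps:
$D{\left(k,n \right)} = \sqrt{6 + k} + n k^{2}$ ($D{\left(k,n \right)} = k k n + \sqrt{6 + k} = k^{2} n + \sqrt{6 + k} = n k^{2} + \sqrt{6 + k} = \sqrt{6 + k} + n k^{2}$)
$t = -12$
$N{\left(R,H \right)} = -12$
$\left(D{\left(29,46 \right)} - N{\left(-7 - 2,-22 \right)}\right) - \frac{1}{1598} = \left(\left(\sqrt{6 + 29} + 46 \cdot 29^{2}\right) - -12\right) - \frac{1}{1598} = \left(\left(\sqrt{35} + 46 \cdot 841\right) + 12\right) - \frac{1}{1598} = \left(\left(\sqrt{35} + 38686\right) + 12\right) - \frac{1}{1598} = \left(\left(38686 + \sqrt{35}\right) + 12\right) - \frac{1}{1598} = \left(38698 + \sqrt{35}\right) - \frac{1}{1598} = \frac{61839403}{1598} + \sqrt{35}$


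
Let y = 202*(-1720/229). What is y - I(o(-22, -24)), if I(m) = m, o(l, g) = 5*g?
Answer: -319960/229 ≈ -1397.2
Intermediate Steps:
y = -347440/229 (y = 202*(-1720*1/229) = 202*(-1720/229) = -347440/229 ≈ -1517.2)
y - I(o(-22, -24)) = -347440/229 - 5*(-24) = -347440/229 - 1*(-120) = -347440/229 + 120 = -319960/229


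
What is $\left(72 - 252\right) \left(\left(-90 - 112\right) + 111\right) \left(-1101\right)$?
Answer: $-18034380$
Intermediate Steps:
$\left(72 - 252\right) \left(\left(-90 - 112\right) + 111\right) \left(-1101\right) = - 180 \left(-202 + 111\right) \left(-1101\right) = \left(-180\right) \left(-91\right) \left(-1101\right) = 16380 \left(-1101\right) = -18034380$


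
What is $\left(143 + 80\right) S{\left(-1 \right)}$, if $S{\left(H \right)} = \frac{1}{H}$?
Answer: $-223$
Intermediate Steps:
$\left(143 + 80\right) S{\left(-1 \right)} = \frac{143 + 80}{-1} = 223 \left(-1\right) = -223$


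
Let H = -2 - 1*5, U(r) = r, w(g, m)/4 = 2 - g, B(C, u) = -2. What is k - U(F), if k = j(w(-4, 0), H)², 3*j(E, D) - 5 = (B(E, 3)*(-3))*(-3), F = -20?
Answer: 349/9 ≈ 38.778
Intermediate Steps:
w(g, m) = 8 - 4*g (w(g, m) = 4*(2 - g) = 8 - 4*g)
H = -7 (H = -2 - 5 = -7)
j(E, D) = -13/3 (j(E, D) = 5/3 + (-2*(-3)*(-3))/3 = 5/3 + (6*(-3))/3 = 5/3 + (⅓)*(-18) = 5/3 - 6 = -13/3)
k = 169/9 (k = (-13/3)² = 169/9 ≈ 18.778)
k - U(F) = 169/9 - 1*(-20) = 169/9 + 20 = 349/9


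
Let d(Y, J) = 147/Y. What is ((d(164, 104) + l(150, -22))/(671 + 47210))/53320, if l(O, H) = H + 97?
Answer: 12447/418694446880 ≈ 2.9728e-8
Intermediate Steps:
l(O, H) = 97 + H
((d(164, 104) + l(150, -22))/(671 + 47210))/53320 = ((147/164 + (97 - 22))/(671 + 47210))/53320 = ((147*(1/164) + 75)/47881)*(1/53320) = ((147/164 + 75)*(1/47881))*(1/53320) = ((12447/164)*(1/47881))*(1/53320) = (12447/7852484)*(1/53320) = 12447/418694446880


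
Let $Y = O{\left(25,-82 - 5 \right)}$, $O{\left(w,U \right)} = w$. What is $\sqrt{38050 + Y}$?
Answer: $5 \sqrt{1523} \approx 195.13$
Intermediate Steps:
$Y = 25$
$\sqrt{38050 + Y} = \sqrt{38050 + 25} = \sqrt{38075} = 5 \sqrt{1523}$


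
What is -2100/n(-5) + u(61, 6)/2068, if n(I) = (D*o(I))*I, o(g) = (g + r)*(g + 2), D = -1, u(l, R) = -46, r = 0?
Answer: -28975/1034 ≈ -28.022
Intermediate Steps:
o(g) = g*(2 + g) (o(g) = (g + 0)*(g + 2) = g*(2 + g))
n(I) = -I²*(2 + I) (n(I) = (-I*(2 + I))*I = -I²*(2 + I))
-2100/n(-5) + u(61, 6)/2068 = -2100*(-1/(25*(2 - 5))) - 46/2068 = -2100/((-1*25*(-3))) - 46*1/2068 = -2100/75 - 23/1034 = -2100*1/75 - 23/1034 = -28 - 23/1034 = -28975/1034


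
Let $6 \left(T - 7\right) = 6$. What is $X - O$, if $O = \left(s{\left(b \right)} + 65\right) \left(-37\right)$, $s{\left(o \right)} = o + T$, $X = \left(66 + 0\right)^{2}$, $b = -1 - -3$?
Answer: $7131$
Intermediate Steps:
$T = 8$ ($T = 7 + \frac{1}{6} \cdot 6 = 7 + 1 = 8$)
$b = 2$ ($b = -1 + 3 = 2$)
$X = 4356$ ($X = 66^{2} = 4356$)
$s{\left(o \right)} = 8 + o$ ($s{\left(o \right)} = o + 8 = 8 + o$)
$O = -2775$ ($O = \left(\left(8 + 2\right) + 65\right) \left(-37\right) = \left(10 + 65\right) \left(-37\right) = 75 \left(-37\right) = -2775$)
$X - O = 4356 - -2775 = 4356 + 2775 = 7131$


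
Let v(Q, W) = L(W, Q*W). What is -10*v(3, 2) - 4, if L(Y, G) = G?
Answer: -64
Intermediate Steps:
v(Q, W) = Q*W
-10*v(3, 2) - 4 = -30*2 - 4 = -10*6 - 4 = -60 - 4 = -64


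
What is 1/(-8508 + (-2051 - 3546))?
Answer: -1/14105 ≈ -7.0897e-5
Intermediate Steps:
1/(-8508 + (-2051 - 3546)) = 1/(-8508 - 5597) = 1/(-14105) = -1/14105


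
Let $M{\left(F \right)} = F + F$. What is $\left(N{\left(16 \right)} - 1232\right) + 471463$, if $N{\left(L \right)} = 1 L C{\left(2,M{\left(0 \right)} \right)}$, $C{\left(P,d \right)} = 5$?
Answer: $470311$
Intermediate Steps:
$M{\left(F \right)} = 2 F$
$N{\left(L \right)} = 5 L$ ($N{\left(L \right)} = 1 L 5 = L 5 = 5 L$)
$\left(N{\left(16 \right)} - 1232\right) + 471463 = \left(5 \cdot 16 - 1232\right) + 471463 = \left(80 - 1232\right) + 471463 = -1152 + 471463 = 470311$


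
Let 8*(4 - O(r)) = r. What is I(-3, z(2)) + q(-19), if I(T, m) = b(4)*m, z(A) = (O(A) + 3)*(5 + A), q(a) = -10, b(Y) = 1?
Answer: 149/4 ≈ 37.250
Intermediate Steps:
O(r) = 4 - r/8
z(A) = (5 + A)*(7 - A/8) (z(A) = ((4 - A/8) + 3)*(5 + A) = (7 - A/8)*(5 + A) = (5 + A)*(7 - A/8))
I(T, m) = m (I(T, m) = 1*m = m)
I(-3, z(2)) + q(-19) = (35 - 1/8*2**2 + (51/8)*2) - 10 = (35 - 1/8*4 + 51/4) - 10 = (35 - 1/2 + 51/4) - 10 = 189/4 - 10 = 149/4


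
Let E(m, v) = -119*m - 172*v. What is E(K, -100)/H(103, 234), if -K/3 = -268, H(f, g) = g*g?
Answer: -19619/13689 ≈ -1.4332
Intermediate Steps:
H(f, g) = g²
K = 804 (K = -3*(-268) = 804)
E(m, v) = -172*v - 119*m
E(K, -100)/H(103, 234) = (-172*(-100) - 119*804)/(234²) = (17200 - 95676)/54756 = -78476*1/54756 = -19619/13689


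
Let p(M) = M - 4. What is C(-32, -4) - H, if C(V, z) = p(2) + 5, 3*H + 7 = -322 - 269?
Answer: 607/3 ≈ 202.33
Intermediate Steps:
H = -598/3 (H = -7/3 + (-322 - 269)/3 = -7/3 + (⅓)*(-591) = -7/3 - 197 = -598/3 ≈ -199.33)
p(M) = -4 + M
C(V, z) = 3 (C(V, z) = (-4 + 2) + 5 = -2 + 5 = 3)
C(-32, -4) - H = 3 - 1*(-598/3) = 3 + 598/3 = 607/3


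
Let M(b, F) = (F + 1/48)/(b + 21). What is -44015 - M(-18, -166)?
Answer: -6330193/144 ≈ -43960.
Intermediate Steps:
M(b, F) = (1/48 + F)/(21 + b) (M(b, F) = (F + 1/48)/(21 + b) = (1/48 + F)/(21 + b))
-44015 - M(-18, -166) = -44015 - (1/48 - 166)/(21 - 18) = -44015 - (-7967)/(3*48) = -44015 - 1*(-7967/144) = -44015 + 7967/144 = -6330193/144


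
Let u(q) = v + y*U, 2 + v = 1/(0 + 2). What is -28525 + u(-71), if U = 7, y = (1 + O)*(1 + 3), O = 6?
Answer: -56661/2 ≈ -28331.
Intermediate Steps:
y = 28 (y = (1 + 6)*(1 + 3) = 7*4 = 28)
v = -3/2 (v = -2 + 1/(0 + 2) = -2 + 1/2 = -2 + ½ = -3/2 ≈ -1.5000)
u(q) = 389/2 (u(q) = -3/2 + 28*7 = -3/2 + 196 = 389/2)
-28525 + u(-71) = -28525 + 389/2 = -56661/2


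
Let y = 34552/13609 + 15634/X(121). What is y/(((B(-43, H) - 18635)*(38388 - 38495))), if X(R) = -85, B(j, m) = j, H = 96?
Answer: -34971031/385308010615 ≈ -9.0761e-5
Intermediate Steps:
y = -209826186/1156765 (y = 34552/13609 + 15634/(-85) = 34552*(1/13609) + 15634*(-1/85) = 34552/13609 - 15634/85 = -209826186/1156765 ≈ -181.39)
y/(((B(-43, H) - 18635)*(38388 - 38495))) = -209826186*1/((-43 - 18635)*(38388 - 38495))/1156765 = -209826186/(1156765*((-18678*(-107)))) = -209826186/1156765/1998546 = -209826186/1156765*1/1998546 = -34971031/385308010615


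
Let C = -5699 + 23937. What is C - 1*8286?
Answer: 9952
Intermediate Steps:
C = 18238
C - 1*8286 = 18238 - 1*8286 = 18238 - 8286 = 9952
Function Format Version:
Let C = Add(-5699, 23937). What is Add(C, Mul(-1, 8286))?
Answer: 9952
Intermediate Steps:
C = 18238
Add(C, Mul(-1, 8286)) = Add(18238, Mul(-1, 8286)) = Add(18238, -8286) = 9952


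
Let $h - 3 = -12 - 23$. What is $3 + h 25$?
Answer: $-797$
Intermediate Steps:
$h = -32$ ($h = 3 - 35 = -32$)
$3 + h 25 = 3 - 800 = -797$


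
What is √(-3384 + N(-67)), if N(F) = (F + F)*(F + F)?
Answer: 2*√3643 ≈ 120.71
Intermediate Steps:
N(F) = 4*F² (N(F) = (2*F)*(2*F) = 4*F²)
√(-3384 + N(-67)) = √(-3384 + 4*(-67)²) = √(-3384 + 4*4489) = √(-3384 + 17956) = √14572 = 2*√3643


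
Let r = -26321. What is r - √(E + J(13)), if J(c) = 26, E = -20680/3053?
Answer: -26321 - 3*√19911666/3053 ≈ -26325.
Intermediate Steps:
E = -20680/3053 (E = -20680*1/3053 = -20680/3053 ≈ -6.7737)
r - √(E + J(13)) = -26321 - √(-20680/3053 + 26) = -26321 - √(58698/3053) = -26321 - 3*√19911666/3053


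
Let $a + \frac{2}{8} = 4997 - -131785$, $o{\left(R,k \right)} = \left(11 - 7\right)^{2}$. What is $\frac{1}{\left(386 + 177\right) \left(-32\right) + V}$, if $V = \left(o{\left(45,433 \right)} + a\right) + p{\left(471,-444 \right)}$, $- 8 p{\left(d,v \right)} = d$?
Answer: $\frac{8}{949783} \approx 8.423 \cdot 10^{-6}$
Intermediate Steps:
$p{\left(d,v \right)} = - \frac{d}{8}$
$o{\left(R,k \right)} = 16$ ($o{\left(R,k \right)} = 4^{2} = 16$)
$a = \frac{547127}{4}$ ($a = - \frac{1}{4} + \left(4997 - -131785\right) = - \frac{1}{4} + \left(4997 + 131785\right) = - \frac{1}{4} + 136782 = \frac{547127}{4} \approx 1.3678 \cdot 10^{5}$)
$V = \frac{1093911}{8}$ ($V = \left(16 + \frac{547127}{4}\right) - \frac{471}{8} = \frac{547191}{4} - \frac{471}{8} = \frac{1093911}{8} \approx 1.3674 \cdot 10^{5}$)
$\frac{1}{\left(386 + 177\right) \left(-32\right) + V} = \frac{1}{\left(386 + 177\right) \left(-32\right) + \frac{1093911}{8}} = \frac{1}{563 \left(-32\right) + \frac{1093911}{8}} = \frac{1}{-18016 + \frac{1093911}{8}} = \frac{1}{\frac{949783}{8}} = \frac{8}{949783}$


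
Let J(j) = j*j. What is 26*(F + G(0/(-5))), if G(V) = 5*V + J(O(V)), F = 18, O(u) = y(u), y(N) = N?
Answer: 468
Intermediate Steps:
O(u) = u
J(j) = j**2
G(V) = V**2 + 5*V (G(V) = 5*V + V**2 = V**2 + 5*V)
26*(F + G(0/(-5))) = 26*(18 + (0/(-5))*(5 + 0/(-5))) = 26*(18 + (0*(-1/5))*(5 + 0*(-1/5))) = 26*(18 + 0*(5 + 0)) = 26*(18 + 0*5) = 26*(18 + 0) = 26*18 = 468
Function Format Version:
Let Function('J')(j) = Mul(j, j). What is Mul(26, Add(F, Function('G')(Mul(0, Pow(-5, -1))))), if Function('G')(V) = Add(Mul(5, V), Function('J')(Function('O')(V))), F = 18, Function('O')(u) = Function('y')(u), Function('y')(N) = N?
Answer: 468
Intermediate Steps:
Function('O')(u) = u
Function('J')(j) = Pow(j, 2)
Function('G')(V) = Add(Pow(V, 2), Mul(5, V)) (Function('G')(V) = Add(Mul(5, V), Pow(V, 2)) = Add(Pow(V, 2), Mul(5, V)))
Mul(26, Add(F, Function('G')(Mul(0, Pow(-5, -1))))) = Mul(26, Add(18, Mul(Mul(0, Pow(-5, -1)), Add(5, Mul(0, Pow(-5, -1)))))) = Mul(26, Add(18, Mul(Mul(0, Rational(-1, 5)), Add(5, Mul(0, Rational(-1, 5)))))) = Mul(26, Add(18, Mul(0, Add(5, 0)))) = Mul(26, Add(18, Mul(0, 5))) = Mul(26, Add(18, 0)) = Mul(26, 18) = 468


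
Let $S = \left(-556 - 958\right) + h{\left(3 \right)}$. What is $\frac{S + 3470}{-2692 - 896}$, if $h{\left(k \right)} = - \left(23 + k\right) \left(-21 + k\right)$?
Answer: $- \frac{202}{299} \approx -0.67558$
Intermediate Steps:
$h{\left(k \right)} = - \left(-21 + k\right) \left(23 + k\right)$
$S = -1046$ ($S = \left(-556 - 958\right) - -468 = -1514 - -468 = -1514 + 468 = -1046$)
$\frac{S + 3470}{-2692 - 896} = \frac{-1046 + 3470}{-2692 - 896} = \frac{2424}{-3588} = 2424 \left(- \frac{1}{3588}\right) = - \frac{202}{299}$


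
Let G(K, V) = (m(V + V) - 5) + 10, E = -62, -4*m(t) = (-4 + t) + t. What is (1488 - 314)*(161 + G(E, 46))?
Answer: 142054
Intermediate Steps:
m(t) = 1 - t/2 (m(t) = -((-4 + t) + t)/4 = -(-4 + 2*t)/4 = 1 - t/2)
G(K, V) = 6 - V (G(K, V) = ((1 - (V + V)/2) - 5) + 10 = ((1 - V) - 5) + 10 = (-4 - V) + 10 = 6 - V)
(1488 - 314)*(161 + G(E, 46)) = (1488 - 314)*(161 + (6 - 1*46)) = 1174*(161 + (6 - 46)) = 1174*(161 - 40) = 1174*121 = 142054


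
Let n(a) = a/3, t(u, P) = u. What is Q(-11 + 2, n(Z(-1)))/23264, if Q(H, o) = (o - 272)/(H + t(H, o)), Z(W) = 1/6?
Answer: 4895/7537536 ≈ 0.00064942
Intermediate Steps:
Z(W) = ⅙
n(a) = a/3 (n(a) = a*(⅓) = a/3)
Q(H, o) = (-272 + o)/(2*H) (Q(H, o) = (o - 272)/(H + H) = (-272 + o)/((2*H)) = (-272 + o)*(1/(2*H)) = (-272 + o)/(2*H))
Q(-11 + 2, n(Z(-1)))/23264 = ((-272 + (⅓)*(⅙))/(2*(-11 + 2)))/23264 = ((½)*(-272 + 1/18)/(-9))*(1/23264) = ((½)*(-⅑)*(-4895/18))*(1/23264) = (4895/324)*(1/23264) = 4895/7537536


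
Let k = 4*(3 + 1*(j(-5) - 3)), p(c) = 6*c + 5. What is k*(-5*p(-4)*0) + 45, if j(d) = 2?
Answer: 45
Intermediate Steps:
p(c) = 5 + 6*c
k = 8 (k = 4*(3 + 1*(2 - 3)) = 4*(3 + 1*(-1)) = 4*(3 - 1) = 4*2 = 8)
k*(-5*p(-4)*0) + 45 = 8*(-5*(5 + 6*(-4))*0) + 45 = 8*(-5*(5 - 24)*0) + 45 = 8*(-5*(-19)*0) + 45 = 8*(95*0) + 45 = 8*0 + 45 = 0 + 45 = 45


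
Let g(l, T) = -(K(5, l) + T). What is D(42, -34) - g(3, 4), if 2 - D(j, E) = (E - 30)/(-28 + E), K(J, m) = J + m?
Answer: 402/31 ≈ 12.968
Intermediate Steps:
D(j, E) = 2 - (-30 + E)/(-28 + E) (D(j, E) = 2 - (E - 30)/(-28 + E) = 2 - (-30 + E)/(-28 + E))
g(l, T) = -5 - T - l (g(l, T) = -((5 + l) + T) = -(5 + T + l) = -5 - T - l)
D(42, -34) - g(3, 4) = (-26 - 34)/(-28 - 34) - (-5 - 1*4 - 1*3) = -60/(-62) - (-5 - 4 - 3) = -1/62*(-60) - 1*(-12) = 30/31 + 12 = 402/31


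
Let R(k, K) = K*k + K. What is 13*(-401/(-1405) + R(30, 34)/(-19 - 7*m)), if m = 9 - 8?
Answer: -735222/1405 ≈ -523.29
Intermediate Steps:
m = 1
R(k, K) = K + K*k
13*(-401/(-1405) + R(30, 34)/(-19 - 7*m)) = 13*(-401/(-1405) + (34*(1 + 30))/(-19 - 7*1)) = 13*(-401*(-1/1405) + (34*31)/(-19 - 7)) = 13*(401/1405 + 1054/(-26)) = 13*(401/1405 + 1054*(-1/26)) = 13*(401/1405 - 527/13) = 13*(-735222/18265) = -735222/1405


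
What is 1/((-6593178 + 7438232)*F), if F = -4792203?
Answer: -1/4049670313962 ≈ -2.4693e-13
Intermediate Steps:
1/((-6593178 + 7438232)*F) = 1/((-6593178 + 7438232)*(-4792203)) = -1/4792203/845054 = (1/845054)*(-1/4792203) = -1/4049670313962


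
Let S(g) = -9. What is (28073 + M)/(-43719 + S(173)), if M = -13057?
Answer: -1877/5466 ≈ -0.34340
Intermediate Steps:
(28073 + M)/(-43719 + S(173)) = (28073 - 13057)/(-43719 - 9) = 15016/(-43728) = 15016*(-1/43728) = -1877/5466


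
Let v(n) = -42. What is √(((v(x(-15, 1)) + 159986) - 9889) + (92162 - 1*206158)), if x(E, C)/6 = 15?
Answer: √36059 ≈ 189.89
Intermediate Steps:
x(E, C) = 90 (x(E, C) = 6*15 = 90)
√(((v(x(-15, 1)) + 159986) - 9889) + (92162 - 1*206158)) = √(((-42 + 159986) - 9889) + (92162 - 1*206158)) = √((159944 - 9889) + (92162 - 206158)) = √(150055 - 113996) = √36059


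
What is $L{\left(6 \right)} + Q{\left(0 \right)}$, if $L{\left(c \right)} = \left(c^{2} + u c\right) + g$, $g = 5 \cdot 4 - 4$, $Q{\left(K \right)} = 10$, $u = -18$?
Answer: $-46$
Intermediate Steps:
$g = 16$ ($g = 20 - 4 = 16$)
$L{\left(c \right)} = 16 + c^{2} - 18 c$ ($L{\left(c \right)} = \left(c^{2} - 18 c\right) + 16 = 16 + c^{2} - 18 c$)
$L{\left(6 \right)} + Q{\left(0 \right)} = \left(16 + 6^{2} - 108\right) + 10 = \left(16 + 36 - 108\right) + 10 = -56 + 10 = -46$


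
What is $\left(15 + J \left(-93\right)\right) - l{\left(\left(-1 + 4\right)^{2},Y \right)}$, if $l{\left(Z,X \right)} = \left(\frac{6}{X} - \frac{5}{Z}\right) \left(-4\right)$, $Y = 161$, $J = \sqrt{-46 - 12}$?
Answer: $\frac{18731}{1449} - 93 i \sqrt{58} \approx 12.927 - 708.27 i$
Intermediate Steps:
$J = i \sqrt{58}$ ($J = \sqrt{-58} = i \sqrt{58} \approx 7.6158 i$)
$l{\left(Z,X \right)} = - \frac{24}{X} + \frac{20}{Z}$ ($l{\left(Z,X \right)} = \left(- \frac{5}{Z} + \frac{6}{X}\right) \left(-4\right) = - \frac{24}{X} + \frac{20}{Z}$)
$\left(15 + J \left(-93\right)\right) - l{\left(\left(-1 + 4\right)^{2},Y \right)} = \left(15 + i \sqrt{58} \left(-93\right)\right) - \left(- \frac{24}{161} + \frac{20}{\left(-1 + 4\right)^{2}}\right) = \left(15 - 93 i \sqrt{58}\right) - \left(\left(-24\right) \frac{1}{161} + \frac{20}{3^{2}}\right) = \left(15 - 93 i \sqrt{58}\right) - \left(- \frac{24}{161} + \frac{20}{9}\right) = \left(15 - 93 i \sqrt{58}\right) - \frac{3004}{1449} = \frac{18731}{1449} - 93 i \sqrt{58}$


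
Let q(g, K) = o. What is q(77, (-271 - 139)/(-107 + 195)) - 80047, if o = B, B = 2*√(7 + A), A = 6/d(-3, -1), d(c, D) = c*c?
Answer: -80047 + 2*√69/3 ≈ -80042.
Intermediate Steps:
d(c, D) = c²
A = ⅔ (A = 6/((-3)²) = 6/9 = 6*(⅑) = ⅔ ≈ 0.66667)
B = 2*√69/3 (B = 2*√(7 + ⅔) = 2*√(23/3) = 2*(√69/3) = 2*√69/3 ≈ 5.5378)
o = 2*√69/3 ≈ 5.5378
q(g, K) = 2*√69/3
q(77, (-271 - 139)/(-107 + 195)) - 80047 = 2*√69/3 - 80047 = -80047 + 2*√69/3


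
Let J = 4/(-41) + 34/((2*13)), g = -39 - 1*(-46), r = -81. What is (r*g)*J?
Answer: -365715/533 ≈ -686.14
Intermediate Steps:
g = 7 (g = -39 + 46 = 7)
J = 645/533 (J = 4*(-1/41) + 34/26 = -4/41 + 34*(1/26) = -4/41 + 17/13 = 645/533 ≈ 1.2101)
(r*g)*J = -81*7*(645/533) = -567*645/533 = -365715/533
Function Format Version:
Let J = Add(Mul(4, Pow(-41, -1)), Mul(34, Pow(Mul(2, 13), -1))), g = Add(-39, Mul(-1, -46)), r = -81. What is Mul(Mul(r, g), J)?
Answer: Rational(-365715, 533) ≈ -686.14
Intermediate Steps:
g = 7 (g = Add(-39, 46) = 7)
J = Rational(645, 533) (J = Add(Mul(4, Rational(-1, 41)), Mul(34, Pow(26, -1))) = Add(Rational(-4, 41), Mul(34, Rational(1, 26))) = Add(Rational(-4, 41), Rational(17, 13)) = Rational(645, 533) ≈ 1.2101)
Mul(Mul(r, g), J) = Mul(Mul(-81, 7), Rational(645, 533)) = Mul(-567, Rational(645, 533)) = Rational(-365715, 533)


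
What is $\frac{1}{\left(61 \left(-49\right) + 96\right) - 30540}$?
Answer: $- \frac{1}{33433} \approx -2.9911 \cdot 10^{-5}$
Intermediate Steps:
$\frac{1}{\left(61 \left(-49\right) + 96\right) - 30540} = \frac{1}{\left(-2989 + 96\right) - 30540} = \frac{1}{-2893 - 30540} = \frac{1}{-33433} = - \frac{1}{33433}$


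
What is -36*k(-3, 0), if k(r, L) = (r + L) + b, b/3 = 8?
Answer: -756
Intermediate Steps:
b = 24 (b = 3*8 = 24)
k(r, L) = 24 + L + r (k(r, L) = (r + L) + 24 = (L + r) + 24 = 24 + L + r)
-36*k(-3, 0) = -36*(24 + 0 - 3) = -36*21 = -756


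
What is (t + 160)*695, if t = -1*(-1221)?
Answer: 959795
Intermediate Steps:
t = 1221
(t + 160)*695 = (1221 + 160)*695 = 1381*695 = 959795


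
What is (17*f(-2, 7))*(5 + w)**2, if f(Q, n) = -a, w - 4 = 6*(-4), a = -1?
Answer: 3825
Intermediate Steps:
w = -20 (w = 4 + 6*(-4) = 4 - 24 = -20)
f(Q, n) = 1 (f(Q, n) = -1*(-1) = 1)
(17*f(-2, 7))*(5 + w)**2 = (17*1)*(5 - 20)**2 = 17*(-15)**2 = 17*225 = 3825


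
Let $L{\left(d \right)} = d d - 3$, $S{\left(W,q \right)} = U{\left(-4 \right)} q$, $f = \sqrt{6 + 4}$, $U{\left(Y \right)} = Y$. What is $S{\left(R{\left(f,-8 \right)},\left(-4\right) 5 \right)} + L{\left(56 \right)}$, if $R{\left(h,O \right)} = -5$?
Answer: $3213$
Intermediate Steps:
$f = \sqrt{10} \approx 3.1623$
$S{\left(W,q \right)} = - 4 q$
$L{\left(d \right)} = -3 + d^{2}$ ($L{\left(d \right)} = d^{2} - 3 = -3 + d^{2}$)
$S{\left(R{\left(f,-8 \right)},\left(-4\right) 5 \right)} + L{\left(56 \right)} = - 4 \left(\left(-4\right) 5\right) - \left(3 - 56^{2}\right) = \left(-4\right) \left(-20\right) + \left(-3 + 3136\right) = 80 + 3133 = 3213$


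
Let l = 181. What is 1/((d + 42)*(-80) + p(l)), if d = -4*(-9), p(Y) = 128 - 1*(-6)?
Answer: -1/6106 ≈ -0.00016377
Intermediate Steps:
p(Y) = 134 (p(Y) = 128 + 6 = 134)
d = 36
1/((d + 42)*(-80) + p(l)) = 1/((36 + 42)*(-80) + 134) = 1/(78*(-80) + 134) = 1/(-6240 + 134) = 1/(-6106) = -1/6106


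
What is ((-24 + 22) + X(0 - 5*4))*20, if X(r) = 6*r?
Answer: -2440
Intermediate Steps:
((-24 + 22) + X(0 - 5*4))*20 = ((-24 + 22) + 6*(0 - 5*4))*20 = (-2 + 6*(0 - 20))*20 = (-2 + 6*(-20))*20 = (-2 - 120)*20 = -122*20 = -2440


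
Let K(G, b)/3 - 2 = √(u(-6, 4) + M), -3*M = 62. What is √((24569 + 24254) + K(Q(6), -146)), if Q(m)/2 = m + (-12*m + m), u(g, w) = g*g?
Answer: √(48829 + √138) ≈ 221.00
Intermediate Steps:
u(g, w) = g²
M = -62/3 (M = -⅓*62 = -62/3 ≈ -20.667)
Q(m) = -20*m (Q(m) = 2*(m + (-12*m + m)) = 2*(m - 11*m) = 2*(-10*m) = -20*m)
K(G, b) = 6 + √138 (K(G, b) = 6 + 3*√((-6)² - 62/3) = 6 + 3*√(36 - 62/3) = 6 + 3*√(46/3) = 6 + 3*(√138/3) = 6 + √138)
√((24569 + 24254) + K(Q(6), -146)) = √((24569 + 24254) + (6 + √138)) = √(48823 + (6 + √138)) = √(48829 + √138)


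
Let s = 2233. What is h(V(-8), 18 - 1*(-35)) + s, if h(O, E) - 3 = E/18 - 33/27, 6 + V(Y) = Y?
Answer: 40279/18 ≈ 2237.7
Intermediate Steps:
V(Y) = -6 + Y
h(O, E) = 16/9 + E/18 (h(O, E) = 3 + (E/18 - 33/27) = 3 + (E*(1/18) - 33*1/27) = 3 + (E/18 - 11/9) = 3 + (-11/9 + E/18) = 16/9 + E/18)
h(V(-8), 18 - 1*(-35)) + s = (16/9 + (18 - 1*(-35))/18) + 2233 = (16/9 + (18 + 35)/18) + 2233 = (16/9 + (1/18)*53) + 2233 = (16/9 + 53/18) + 2233 = 85/18 + 2233 = 40279/18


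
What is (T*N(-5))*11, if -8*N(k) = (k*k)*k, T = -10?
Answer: -6875/4 ≈ -1718.8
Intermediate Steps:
N(k) = -k³/8 (N(k) = -k*k*k/8 = -k²*k/8 = -k³/8)
(T*N(-5))*11 = -(-5)*(-5)³/4*11 = -(-5)*(-125)/4*11 = -10*125/8*11 = -625/4*11 = -6875/4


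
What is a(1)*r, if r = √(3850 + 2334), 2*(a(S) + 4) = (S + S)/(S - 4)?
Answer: -26*√1546/3 ≈ -340.77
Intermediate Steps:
a(S) = -4 + S/(-4 + S) (a(S) = -4 + ((S + S)/(S - 4))/2 = -4 + ((2*S)/(-4 + S))/2 = -4 + (2*S/(-4 + S))/2 = -4 + S/(-4 + S))
r = 2*√1546 (r = √6184 = 2*√1546 ≈ 78.638)
a(1)*r = ((16 - 3*1)/(-4 + 1))*(2*√1546) = ((16 - 3)/(-3))*(2*√1546) = (-⅓*13)*(2*√1546) = -26*√1546/3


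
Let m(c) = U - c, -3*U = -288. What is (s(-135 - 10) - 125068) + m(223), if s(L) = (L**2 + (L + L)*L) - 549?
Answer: -62669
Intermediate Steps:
U = 96 (U = -1/3*(-288) = 96)
m(c) = 96 - c
s(L) = -549 + 3*L**2 (s(L) = (L**2 + (2*L)*L) - 549 = (L**2 + 2*L**2) - 549 = 3*L**2 - 549 = -549 + 3*L**2)
(s(-135 - 10) - 125068) + m(223) = ((-549 + 3*(-135 - 10)**2) - 125068) + (96 - 1*223) = ((-549 + 3*(-135 - 1*10)**2) - 125068) + (96 - 223) = ((-549 + 3*(-135 - 10)**2) - 125068) - 127 = ((-549 + 3*(-145)**2) - 125068) - 127 = ((-549 + 3*21025) - 125068) - 127 = ((-549 + 63075) - 125068) - 127 = (62526 - 125068) - 127 = -62542 - 127 = -62669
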